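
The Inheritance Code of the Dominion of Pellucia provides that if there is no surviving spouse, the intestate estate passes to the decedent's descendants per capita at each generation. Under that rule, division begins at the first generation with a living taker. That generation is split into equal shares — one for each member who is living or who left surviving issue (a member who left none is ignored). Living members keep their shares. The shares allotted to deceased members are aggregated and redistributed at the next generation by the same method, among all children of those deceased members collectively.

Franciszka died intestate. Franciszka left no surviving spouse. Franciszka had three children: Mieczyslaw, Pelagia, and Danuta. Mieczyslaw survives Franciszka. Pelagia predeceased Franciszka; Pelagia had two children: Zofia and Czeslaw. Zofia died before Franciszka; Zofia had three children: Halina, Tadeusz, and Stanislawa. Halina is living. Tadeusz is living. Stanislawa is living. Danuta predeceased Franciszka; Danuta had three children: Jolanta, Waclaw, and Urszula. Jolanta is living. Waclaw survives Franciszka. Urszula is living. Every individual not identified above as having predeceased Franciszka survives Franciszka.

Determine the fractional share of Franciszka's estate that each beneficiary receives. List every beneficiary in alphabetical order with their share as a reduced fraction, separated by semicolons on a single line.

Czeslaw 2/15; Halina 2/45; Jolanta 2/15; Mieczyslaw 1/3; Stanislawa 2/45; Tadeusz 2/45; Urszula 2/15; Waclaw 2/15

There is no surviving spouse, so the entire estate passes to Franciszka's descendants per capita at each generation.
At generation 1 (Mieczyslaw, Pelagia, Danuta) there are 3 shares of (1)/3 = 1/3 each.
Living: Mieczyslaw — each takes 1/3.
Deceased: Pelagia and Danuta. Their combined 2/3 is pooled and carried to generation 2.
At generation 2 (Zofia, Czeslaw, Jolanta, Waclaw, Urszula) there are 5 shares of (2/3)/5 = 2/15 each.
Living: Czeslaw, Jolanta, Waclaw, and Urszula — each takes 2/15.
Deceased: Zofia. That 2/15 share is carried to generation 3.
At generation 3 (Halina, Tadeusz, Stanislawa) there are 3 shares of (2/15)/3 = 2/45 each.
Living: Halina, Tadeusz, and Stanislawa — each takes 2/45.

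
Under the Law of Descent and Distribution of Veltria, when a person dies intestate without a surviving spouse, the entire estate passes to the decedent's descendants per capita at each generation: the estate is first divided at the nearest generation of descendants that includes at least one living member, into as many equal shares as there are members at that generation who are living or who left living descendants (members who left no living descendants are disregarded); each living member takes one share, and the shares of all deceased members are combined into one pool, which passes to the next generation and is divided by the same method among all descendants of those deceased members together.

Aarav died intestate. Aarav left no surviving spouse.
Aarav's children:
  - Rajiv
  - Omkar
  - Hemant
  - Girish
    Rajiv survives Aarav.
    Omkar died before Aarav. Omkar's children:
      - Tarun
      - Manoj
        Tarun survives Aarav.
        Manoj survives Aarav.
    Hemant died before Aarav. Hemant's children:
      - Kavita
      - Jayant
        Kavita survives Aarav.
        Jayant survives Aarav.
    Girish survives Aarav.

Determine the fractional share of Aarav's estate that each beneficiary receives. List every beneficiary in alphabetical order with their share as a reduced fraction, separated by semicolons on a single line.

There is no surviving spouse, so the entire estate passes to Aarav's descendants per capita at each generation.
At generation 1 (Rajiv, Omkar, Hemant, Girish) there are 4 shares of (1)/4 = 1/4 each.
Living: Rajiv and Girish — each takes 1/4.
Deceased: Omkar and Hemant. Their combined 1/2 is pooled and carried to generation 2.
At generation 2 (Tarun, Manoj, Kavita, Jayant) there are 4 shares of (1/2)/4 = 1/8 each.
Living: Tarun, Manoj, Kavita, and Jayant — each takes 1/8.

Girish 1/4; Jayant 1/8; Kavita 1/8; Manoj 1/8; Rajiv 1/4; Tarun 1/8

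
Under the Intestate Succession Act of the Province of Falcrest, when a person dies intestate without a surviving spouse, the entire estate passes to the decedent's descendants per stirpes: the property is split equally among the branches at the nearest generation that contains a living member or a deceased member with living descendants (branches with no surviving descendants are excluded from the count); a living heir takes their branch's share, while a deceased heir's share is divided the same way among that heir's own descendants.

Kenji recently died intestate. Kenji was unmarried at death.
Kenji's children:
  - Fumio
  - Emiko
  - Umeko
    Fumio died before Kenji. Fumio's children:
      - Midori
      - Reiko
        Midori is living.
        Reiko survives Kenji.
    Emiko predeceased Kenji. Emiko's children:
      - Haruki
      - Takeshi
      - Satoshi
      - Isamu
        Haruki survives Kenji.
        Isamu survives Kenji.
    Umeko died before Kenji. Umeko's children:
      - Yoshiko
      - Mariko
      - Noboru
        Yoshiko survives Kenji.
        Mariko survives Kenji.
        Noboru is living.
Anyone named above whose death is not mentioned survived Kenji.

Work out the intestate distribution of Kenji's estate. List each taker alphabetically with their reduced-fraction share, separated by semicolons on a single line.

There is no surviving spouse, so the entire estate passes to Kenji's descendants per stirpes.
The estate is divided into 3 equal shares of 1/3 among Fumio, Emiko, Umeko.
Fumio predeceased; the 1/3 allotted to Fumio's branch passes to Fumio's issue by representation.
The 1/3 is divided into 2 equal shares of 1/6 among Midori, Reiko.
Midori is living and takes 1/6.
Reiko is living and takes 1/6.
Emiko predeceased; the 1/3 allotted to Emiko's branch passes to Emiko's issue by representation.
The 1/3 is divided into 4 equal shares of 1/12 among Haruki, Takeshi, Satoshi, Isamu.
Haruki is living and takes 1/12.
Takeshi is living and takes 1/12.
Satoshi is living and takes 1/12.
Isamu is living and takes 1/12.
Umeko predeceased; the 1/3 allotted to Umeko's branch passes to Umeko's issue by representation.
The 1/3 is divided into 3 equal shares of 1/9 among Yoshiko, Mariko, Noboru.
Yoshiko is living and takes 1/9.
Mariko is living and takes 1/9.
Noboru is living and takes 1/9.

Haruki 1/12; Isamu 1/12; Mariko 1/9; Midori 1/6; Noboru 1/9; Reiko 1/6; Satoshi 1/12; Takeshi 1/12; Yoshiko 1/9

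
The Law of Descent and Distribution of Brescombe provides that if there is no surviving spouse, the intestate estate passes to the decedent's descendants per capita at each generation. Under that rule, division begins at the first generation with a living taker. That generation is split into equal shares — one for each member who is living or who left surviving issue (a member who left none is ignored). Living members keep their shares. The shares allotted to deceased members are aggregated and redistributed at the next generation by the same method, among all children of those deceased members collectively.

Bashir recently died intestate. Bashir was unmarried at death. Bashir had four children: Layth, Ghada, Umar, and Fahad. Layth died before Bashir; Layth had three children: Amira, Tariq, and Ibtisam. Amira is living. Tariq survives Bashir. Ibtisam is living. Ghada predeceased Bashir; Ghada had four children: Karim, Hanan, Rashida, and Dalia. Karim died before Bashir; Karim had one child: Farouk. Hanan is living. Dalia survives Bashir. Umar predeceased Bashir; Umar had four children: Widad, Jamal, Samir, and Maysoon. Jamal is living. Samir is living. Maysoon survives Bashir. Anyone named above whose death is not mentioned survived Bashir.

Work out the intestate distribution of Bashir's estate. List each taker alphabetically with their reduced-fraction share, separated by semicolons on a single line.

Amira 3/44; Dalia 3/44; Fahad 1/4; Farouk 3/44; Hanan 3/44; Ibtisam 3/44; Jamal 3/44; Maysoon 3/44; Rashida 3/44; Samir 3/44; Tariq 3/44; Widad 3/44

There is no surviving spouse, so the entire estate passes to Bashir's descendants per capita at each generation.
At generation 1 (Layth, Ghada, Umar, Fahad) there are 4 shares of (1)/4 = 1/4 each.
Living: Fahad — each takes 1/4.
Deceased: Layth, Ghada, and Umar. Their combined 3/4 is pooled and carried to generation 2.
At generation 2 (Amira, Tariq, Ibtisam, Karim, Hanan, Rashida, Dalia, Widad, Jamal, Samir, Maysoon) there are 11 shares of (3/4)/11 = 3/44 each.
Living: Amira, Tariq, Ibtisam, Hanan, Rashida, Dalia, Widad, Jamal, Samir, and Maysoon — each takes 3/44.
Deceased: Karim. That 3/44 share is carried to generation 3.
At generation 3 (Farouk) there are 1 shares of (3/44)/1 = 3/44 each.
Living: Farouk — each takes 3/44.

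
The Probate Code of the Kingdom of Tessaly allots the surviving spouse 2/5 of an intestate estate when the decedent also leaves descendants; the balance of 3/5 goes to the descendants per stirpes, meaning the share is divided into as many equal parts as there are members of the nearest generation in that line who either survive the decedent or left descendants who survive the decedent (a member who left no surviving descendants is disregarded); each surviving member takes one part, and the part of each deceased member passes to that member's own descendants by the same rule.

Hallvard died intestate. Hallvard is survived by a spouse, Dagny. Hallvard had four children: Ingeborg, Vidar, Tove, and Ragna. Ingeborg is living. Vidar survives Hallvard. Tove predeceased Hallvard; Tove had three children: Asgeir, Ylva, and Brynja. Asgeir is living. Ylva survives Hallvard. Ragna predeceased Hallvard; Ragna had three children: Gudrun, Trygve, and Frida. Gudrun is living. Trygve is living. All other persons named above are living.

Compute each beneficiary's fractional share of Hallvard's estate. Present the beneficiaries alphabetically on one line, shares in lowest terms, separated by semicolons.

Dagny, as surviving spouse, takes 2/5.
The remaining 3/5 passes to Hallvard's descendants per stirpes.
The 3/5 is divided into 4 equal shares of 3/20 among Ingeborg, Vidar, Tove, Ragna.
Ingeborg is living and takes 3/20.
Vidar is living and takes 3/20.
Tove predeceased; the 3/20 allotted to Tove's branch passes to Tove's issue by representation.
The 3/20 is divided into 3 equal shares of 1/20 among Asgeir, Ylva, Brynja.
Asgeir is living and takes 1/20.
Ylva is living and takes 1/20.
Brynja is living and takes 1/20.
Ragna predeceased; the 3/20 allotted to Ragna's branch passes to Ragna's issue by representation.
The 3/20 is divided into 3 equal shares of 1/20 among Gudrun, Trygve, Frida.
Gudrun is living and takes 1/20.
Trygve is living and takes 1/20.
Frida is living and takes 1/20.

Asgeir 1/20; Brynja 1/20; Dagny 2/5; Frida 1/20; Gudrun 1/20; Ingeborg 3/20; Trygve 1/20; Vidar 3/20; Ylva 1/20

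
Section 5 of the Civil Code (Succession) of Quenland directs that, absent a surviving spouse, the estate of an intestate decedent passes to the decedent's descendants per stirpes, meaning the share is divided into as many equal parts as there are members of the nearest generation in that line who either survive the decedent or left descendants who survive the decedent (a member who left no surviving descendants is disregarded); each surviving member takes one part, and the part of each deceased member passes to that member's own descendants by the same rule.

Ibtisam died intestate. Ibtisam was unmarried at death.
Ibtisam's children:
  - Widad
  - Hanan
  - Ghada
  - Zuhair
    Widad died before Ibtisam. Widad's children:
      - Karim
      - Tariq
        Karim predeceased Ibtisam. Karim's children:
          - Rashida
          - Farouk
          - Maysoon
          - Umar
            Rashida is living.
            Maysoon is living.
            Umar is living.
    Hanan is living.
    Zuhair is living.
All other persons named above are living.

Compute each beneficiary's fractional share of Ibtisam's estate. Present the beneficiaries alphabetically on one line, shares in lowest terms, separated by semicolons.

There is no surviving spouse, so the entire estate passes to Ibtisam's descendants per stirpes.
The estate is divided into 4 equal shares of 1/4 among Widad, Hanan, Ghada, Zuhair.
Widad predeceased; the 1/4 allotted to Widad's branch passes to Widad's issue by representation.
The 1/4 is divided into 2 equal shares of 1/8 among Karim, Tariq.
Karim predeceased; the 1/8 allotted to Karim's branch passes to Karim's issue by representation.
The 1/8 is divided into 4 equal shares of 1/32 among Rashida, Farouk, Maysoon, Umar.
Rashida is living and takes 1/32.
Farouk is living and takes 1/32.
Maysoon is living and takes 1/32.
Umar is living and takes 1/32.
Tariq is living and takes 1/8.
Hanan is living and takes 1/4.
Ghada is living and takes 1/4.
Zuhair is living and takes 1/4.

Farouk 1/32; Ghada 1/4; Hanan 1/4; Maysoon 1/32; Rashida 1/32; Tariq 1/8; Umar 1/32; Zuhair 1/4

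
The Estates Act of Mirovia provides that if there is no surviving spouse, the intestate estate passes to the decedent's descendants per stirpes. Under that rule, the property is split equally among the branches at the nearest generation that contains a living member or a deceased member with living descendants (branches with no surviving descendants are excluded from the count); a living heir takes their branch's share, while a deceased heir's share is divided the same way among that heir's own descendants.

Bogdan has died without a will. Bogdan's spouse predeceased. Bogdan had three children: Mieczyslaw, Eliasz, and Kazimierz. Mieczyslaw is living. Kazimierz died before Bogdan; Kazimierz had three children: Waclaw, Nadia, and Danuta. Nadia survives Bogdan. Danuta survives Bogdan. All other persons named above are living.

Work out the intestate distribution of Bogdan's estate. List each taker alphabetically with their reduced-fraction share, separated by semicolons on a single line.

There is no surviving spouse, so the entire estate passes to Bogdan's descendants per stirpes.
The estate is divided into 3 equal shares of 1/3 among Mieczyslaw, Eliasz, Kazimierz.
Mieczyslaw is living and takes 1/3.
Eliasz is living and takes 1/3.
Kazimierz predeceased; the 1/3 allotted to Kazimierz's branch passes to Kazimierz's issue by representation.
The 1/3 is divided into 3 equal shares of 1/9 among Waclaw, Nadia, Danuta.
Waclaw is living and takes 1/9.
Nadia is living and takes 1/9.
Danuta is living and takes 1/9.

Danuta 1/9; Eliasz 1/3; Mieczyslaw 1/3; Nadia 1/9; Waclaw 1/9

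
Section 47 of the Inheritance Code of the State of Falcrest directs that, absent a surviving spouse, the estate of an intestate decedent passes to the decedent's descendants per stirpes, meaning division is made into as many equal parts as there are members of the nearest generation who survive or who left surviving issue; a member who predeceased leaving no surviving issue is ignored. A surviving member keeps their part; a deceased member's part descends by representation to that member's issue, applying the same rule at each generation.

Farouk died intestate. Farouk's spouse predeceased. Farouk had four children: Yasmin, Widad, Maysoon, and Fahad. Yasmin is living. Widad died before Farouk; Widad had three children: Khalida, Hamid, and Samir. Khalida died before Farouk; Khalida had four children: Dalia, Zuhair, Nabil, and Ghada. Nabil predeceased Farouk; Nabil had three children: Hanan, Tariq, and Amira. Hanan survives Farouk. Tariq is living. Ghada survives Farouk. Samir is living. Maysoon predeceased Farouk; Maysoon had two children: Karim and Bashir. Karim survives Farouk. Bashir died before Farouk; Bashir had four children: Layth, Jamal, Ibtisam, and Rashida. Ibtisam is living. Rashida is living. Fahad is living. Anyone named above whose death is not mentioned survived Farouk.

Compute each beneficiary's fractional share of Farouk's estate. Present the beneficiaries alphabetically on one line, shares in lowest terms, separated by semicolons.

Amira 1/144; Dalia 1/48; Fahad 1/4; Ghada 1/48; Hamid 1/12; Hanan 1/144; Ibtisam 1/32; Jamal 1/32; Karim 1/8; Layth 1/32; Rashida 1/32; Samir 1/12; Tariq 1/144; Yasmin 1/4; Zuhair 1/48

There is no surviving spouse, so the entire estate passes to Farouk's descendants per stirpes.
The estate is divided into 4 equal shares of 1/4 among Yasmin, Widad, Maysoon, Fahad.
Yasmin is living and takes 1/4.
Widad predeceased; the 1/4 allotted to Widad's branch passes to Widad's issue by representation.
The 1/4 is divided into 3 equal shares of 1/12 among Khalida, Hamid, Samir.
Khalida predeceased; the 1/12 allotted to Khalida's branch passes to Khalida's issue by representation.
The 1/12 is divided into 4 equal shares of 1/48 among Dalia, Zuhair, Nabil, Ghada.
Dalia is living and takes 1/48.
Zuhair is living and takes 1/48.
Nabil predeceased; the 1/48 allotted to Nabil's branch passes to Nabil's issue by representation.
The 1/48 is divided into 3 equal shares of 1/144 among Hanan, Tariq, Amira.
Hanan is living and takes 1/144.
Tariq is living and takes 1/144.
Amira is living and takes 1/144.
Ghada is living and takes 1/48.
Hamid is living and takes 1/12.
Samir is living and takes 1/12.
Maysoon predeceased; the 1/4 allotted to Maysoon's branch passes to Maysoon's issue by representation.
The 1/4 is divided into 2 equal shares of 1/8 among Karim, Bashir.
Karim is living and takes 1/8.
Bashir predeceased; the 1/8 allotted to Bashir's branch passes to Bashir's issue by representation.
The 1/8 is divided into 4 equal shares of 1/32 among Layth, Jamal, Ibtisam, Rashida.
Layth is living and takes 1/32.
Jamal is living and takes 1/32.
Ibtisam is living and takes 1/32.
Rashida is living and takes 1/32.
Fahad is living and takes 1/4.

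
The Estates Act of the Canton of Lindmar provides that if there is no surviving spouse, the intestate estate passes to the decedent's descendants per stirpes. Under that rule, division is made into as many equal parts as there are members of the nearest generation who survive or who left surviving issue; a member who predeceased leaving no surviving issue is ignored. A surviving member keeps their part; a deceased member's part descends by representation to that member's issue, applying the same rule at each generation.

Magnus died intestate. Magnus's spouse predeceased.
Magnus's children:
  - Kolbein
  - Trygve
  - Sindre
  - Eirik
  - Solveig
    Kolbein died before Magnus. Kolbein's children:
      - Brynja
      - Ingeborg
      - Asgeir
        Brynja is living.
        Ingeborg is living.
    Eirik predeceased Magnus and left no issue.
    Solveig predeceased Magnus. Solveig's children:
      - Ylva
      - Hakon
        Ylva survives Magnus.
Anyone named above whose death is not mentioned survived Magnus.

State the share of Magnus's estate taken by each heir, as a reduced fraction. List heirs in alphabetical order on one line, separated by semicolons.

Asgeir 1/12; Brynja 1/12; Hakon 1/8; Ingeborg 1/12; Sindre 1/4; Trygve 1/4; Ylva 1/8

There is no surviving spouse, so the entire estate passes to Magnus's descendants per stirpes.
Eirik left no surviving issue, so that branch lapses and is disregarded.
The estate is divided into 4 equal shares of 1/4 among Kolbein, Trygve, Sindre, Solveig.
Kolbein predeceased; the 1/4 allotted to Kolbein's branch passes to Kolbein's issue by representation.
The 1/4 is divided into 3 equal shares of 1/12 among Brynja, Ingeborg, Asgeir.
Brynja is living and takes 1/12.
Ingeborg is living and takes 1/12.
Asgeir is living and takes 1/12.
Trygve is living and takes 1/4.
Sindre is living and takes 1/4.
Solveig predeceased; the 1/4 allotted to Solveig's branch passes to Solveig's issue by representation.
The 1/4 is divided into 2 equal shares of 1/8 among Ylva, Hakon.
Ylva is living and takes 1/8.
Hakon is living and takes 1/8.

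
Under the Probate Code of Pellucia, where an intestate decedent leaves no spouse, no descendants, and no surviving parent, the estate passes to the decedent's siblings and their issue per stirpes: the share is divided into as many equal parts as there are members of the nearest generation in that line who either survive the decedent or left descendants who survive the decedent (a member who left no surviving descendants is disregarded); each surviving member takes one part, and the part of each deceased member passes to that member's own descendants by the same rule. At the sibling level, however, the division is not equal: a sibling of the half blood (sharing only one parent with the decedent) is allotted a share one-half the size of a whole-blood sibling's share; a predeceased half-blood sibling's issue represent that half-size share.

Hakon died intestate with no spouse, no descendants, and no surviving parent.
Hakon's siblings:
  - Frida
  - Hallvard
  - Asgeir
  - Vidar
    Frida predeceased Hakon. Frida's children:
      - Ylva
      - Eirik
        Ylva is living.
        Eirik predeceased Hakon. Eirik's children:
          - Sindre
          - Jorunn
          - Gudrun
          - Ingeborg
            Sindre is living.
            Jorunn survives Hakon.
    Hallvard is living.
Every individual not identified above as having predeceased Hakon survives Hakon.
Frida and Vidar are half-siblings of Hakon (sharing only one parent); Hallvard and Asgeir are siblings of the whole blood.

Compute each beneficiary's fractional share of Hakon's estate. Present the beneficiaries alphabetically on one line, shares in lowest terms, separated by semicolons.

No spouse, descendants, or parent survives, so the estate passes to Hakon's siblings per stirpes.
Half-blood siblings count for one-half the weight of whole-blood siblings at the initial division.
Dividing 1 in proportion to weights (total weight 3): Frida (weight 1/2) → 1/6; Hallvard (weight 1) → 1/3; Asgeir (weight 1) → 1/3; Vidar (weight 1/2) → 1/6.
Frida predeceased; the 1/6 allotted to Frida's branch passes to Frida's issue by representation.
The 1/6 is divided into 2 equal shares of 1/12 among Ylva, Eirik.
Ylva is living and takes 1/12.
Eirik predeceased; the 1/12 allotted to Eirik's branch passes to Eirik's issue by representation.
The 1/12 is divided into 4 equal shares of 1/48 among Sindre, Jorunn, Gudrun, Ingeborg.
Sindre is living and takes 1/48.
Jorunn is living and takes 1/48.
Gudrun is living and takes 1/48.
Ingeborg is living and takes 1/48.
Hallvard is living and takes 1/3.
Asgeir is living and takes 1/3.
Vidar is living and takes 1/6.

Asgeir 1/3; Gudrun 1/48; Hallvard 1/3; Ingeborg 1/48; Jorunn 1/48; Sindre 1/48; Vidar 1/6; Ylva 1/12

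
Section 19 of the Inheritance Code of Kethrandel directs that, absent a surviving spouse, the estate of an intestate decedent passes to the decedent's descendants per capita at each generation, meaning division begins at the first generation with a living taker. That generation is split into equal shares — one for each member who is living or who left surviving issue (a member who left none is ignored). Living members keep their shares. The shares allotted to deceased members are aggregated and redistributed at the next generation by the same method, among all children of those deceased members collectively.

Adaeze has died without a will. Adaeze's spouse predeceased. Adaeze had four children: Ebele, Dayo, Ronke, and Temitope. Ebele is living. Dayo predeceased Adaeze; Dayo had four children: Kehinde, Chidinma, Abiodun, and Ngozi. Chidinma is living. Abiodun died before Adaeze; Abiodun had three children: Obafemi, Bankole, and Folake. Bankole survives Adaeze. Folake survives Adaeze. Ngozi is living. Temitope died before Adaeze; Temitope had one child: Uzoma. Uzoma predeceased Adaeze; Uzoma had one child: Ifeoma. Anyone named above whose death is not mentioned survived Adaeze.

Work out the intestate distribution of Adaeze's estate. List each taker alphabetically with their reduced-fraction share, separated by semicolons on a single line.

There is no surviving spouse, so the entire estate passes to Adaeze's descendants per capita at each generation.
At generation 1 (Ebele, Dayo, Ronke, Temitope) there are 4 shares of (1)/4 = 1/4 each.
Living: Ebele and Ronke — each takes 1/4.
Deceased: Dayo and Temitope. Their combined 1/2 is pooled and carried to generation 2.
At generation 2 (Kehinde, Chidinma, Abiodun, Ngozi, Uzoma) there are 5 shares of (1/2)/5 = 1/10 each.
Living: Kehinde, Chidinma, and Ngozi — each takes 1/10.
Deceased: Abiodun and Uzoma. Their combined 1/5 is pooled and carried to generation 3.
At generation 3 (Obafemi, Bankole, Folake, Ifeoma) there are 4 shares of (1/5)/4 = 1/20 each.
Living: Obafemi, Bankole, Folake, and Ifeoma — each takes 1/20.

Bankole 1/20; Chidinma 1/10; Ebele 1/4; Folake 1/20; Ifeoma 1/20; Kehinde 1/10; Ngozi 1/10; Obafemi 1/20; Ronke 1/4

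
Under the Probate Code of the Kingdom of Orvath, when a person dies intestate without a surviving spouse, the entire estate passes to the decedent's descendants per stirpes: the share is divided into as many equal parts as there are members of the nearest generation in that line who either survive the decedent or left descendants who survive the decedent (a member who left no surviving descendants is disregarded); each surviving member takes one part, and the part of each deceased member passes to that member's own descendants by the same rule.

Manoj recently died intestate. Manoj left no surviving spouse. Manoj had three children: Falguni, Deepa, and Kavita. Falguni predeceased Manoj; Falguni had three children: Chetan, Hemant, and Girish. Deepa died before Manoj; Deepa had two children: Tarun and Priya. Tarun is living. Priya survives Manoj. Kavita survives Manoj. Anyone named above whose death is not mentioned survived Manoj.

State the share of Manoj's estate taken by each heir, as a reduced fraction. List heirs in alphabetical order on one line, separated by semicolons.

There is no surviving spouse, so the entire estate passes to Manoj's descendants per stirpes.
The estate is divided into 3 equal shares of 1/3 among Falguni, Deepa, Kavita.
Falguni predeceased; the 1/3 allotted to Falguni's branch passes to Falguni's issue by representation.
The 1/3 is divided into 3 equal shares of 1/9 among Chetan, Hemant, Girish.
Chetan is living and takes 1/9.
Hemant is living and takes 1/9.
Girish is living and takes 1/9.
Deepa predeceased; the 1/3 allotted to Deepa's branch passes to Deepa's issue by representation.
The 1/3 is divided into 2 equal shares of 1/6 among Tarun, Priya.
Tarun is living and takes 1/6.
Priya is living and takes 1/6.
Kavita is living and takes 1/3.

Chetan 1/9; Girish 1/9; Hemant 1/9; Kavita 1/3; Priya 1/6; Tarun 1/6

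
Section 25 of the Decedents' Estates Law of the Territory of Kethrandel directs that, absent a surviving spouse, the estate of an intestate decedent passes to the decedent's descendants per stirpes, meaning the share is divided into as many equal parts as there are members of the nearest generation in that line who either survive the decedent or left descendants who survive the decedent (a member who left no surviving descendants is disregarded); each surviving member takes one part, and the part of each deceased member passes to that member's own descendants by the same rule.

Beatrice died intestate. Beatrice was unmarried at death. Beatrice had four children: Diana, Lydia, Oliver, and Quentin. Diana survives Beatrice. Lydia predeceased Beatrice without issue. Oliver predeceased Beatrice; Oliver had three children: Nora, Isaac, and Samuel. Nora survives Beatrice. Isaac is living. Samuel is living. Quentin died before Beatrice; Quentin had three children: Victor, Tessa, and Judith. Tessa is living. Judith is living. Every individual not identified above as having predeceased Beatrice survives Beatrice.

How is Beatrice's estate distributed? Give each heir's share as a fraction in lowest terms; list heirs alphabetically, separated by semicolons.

There is no surviving spouse, so the entire estate passes to Beatrice's descendants per stirpes.
Lydia left no surviving issue, so that branch lapses and is disregarded.
The estate is divided into 3 equal shares of 1/3 among Diana, Oliver, Quentin.
Diana is living and takes 1/3.
Oliver predeceased; the 1/3 allotted to Oliver's branch passes to Oliver's issue by representation.
The 1/3 is divided into 3 equal shares of 1/9 among Nora, Isaac, Samuel.
Nora is living and takes 1/9.
Isaac is living and takes 1/9.
Samuel is living and takes 1/9.
Quentin predeceased; the 1/3 allotted to Quentin's branch passes to Quentin's issue by representation.
The 1/3 is divided into 3 equal shares of 1/9 among Victor, Tessa, Judith.
Victor is living and takes 1/9.
Tessa is living and takes 1/9.
Judith is living and takes 1/9.

Diana 1/3; Isaac 1/9; Judith 1/9; Nora 1/9; Samuel 1/9; Tessa 1/9; Victor 1/9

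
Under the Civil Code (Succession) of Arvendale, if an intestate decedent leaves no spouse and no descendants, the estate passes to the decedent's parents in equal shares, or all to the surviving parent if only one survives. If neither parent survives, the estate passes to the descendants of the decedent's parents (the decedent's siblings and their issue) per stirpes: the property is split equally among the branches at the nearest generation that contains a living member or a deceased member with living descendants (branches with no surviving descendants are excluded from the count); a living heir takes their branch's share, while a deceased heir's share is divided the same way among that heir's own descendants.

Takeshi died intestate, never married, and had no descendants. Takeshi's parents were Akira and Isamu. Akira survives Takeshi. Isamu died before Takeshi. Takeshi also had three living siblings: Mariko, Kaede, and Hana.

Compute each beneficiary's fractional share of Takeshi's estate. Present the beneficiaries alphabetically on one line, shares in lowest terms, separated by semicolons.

Only one parent, Akira, survives, so Akira takes the entire estate. The siblings take nothing because a surviving parent has priority.

Akira 1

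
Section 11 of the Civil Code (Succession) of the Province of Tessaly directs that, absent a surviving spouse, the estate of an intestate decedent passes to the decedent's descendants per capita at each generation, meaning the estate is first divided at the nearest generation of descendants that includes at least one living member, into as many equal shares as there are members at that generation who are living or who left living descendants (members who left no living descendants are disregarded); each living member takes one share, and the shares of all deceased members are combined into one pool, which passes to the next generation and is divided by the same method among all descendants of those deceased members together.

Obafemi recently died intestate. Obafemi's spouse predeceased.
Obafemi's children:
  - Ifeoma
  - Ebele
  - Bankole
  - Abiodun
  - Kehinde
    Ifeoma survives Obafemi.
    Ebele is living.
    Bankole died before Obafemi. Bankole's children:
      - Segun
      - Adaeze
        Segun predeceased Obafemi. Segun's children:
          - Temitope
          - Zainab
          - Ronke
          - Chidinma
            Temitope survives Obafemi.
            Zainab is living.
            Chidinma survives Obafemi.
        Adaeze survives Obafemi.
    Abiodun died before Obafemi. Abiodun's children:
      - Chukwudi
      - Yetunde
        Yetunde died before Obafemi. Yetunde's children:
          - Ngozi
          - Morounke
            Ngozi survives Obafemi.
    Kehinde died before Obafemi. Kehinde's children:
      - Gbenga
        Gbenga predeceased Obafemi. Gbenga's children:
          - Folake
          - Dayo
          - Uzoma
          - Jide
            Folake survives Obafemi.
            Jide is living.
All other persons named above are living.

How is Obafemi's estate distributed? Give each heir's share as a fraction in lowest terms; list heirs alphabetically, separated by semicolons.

Adaeze 3/25; Chidinma 9/250; Chukwudi 3/25; Dayo 9/250; Ebele 1/5; Folake 9/250; Ifeoma 1/5; Jide 9/250; Morounke 9/250; Ngozi 9/250; Ronke 9/250; Temitope 9/250; Uzoma 9/250; Zainab 9/250

There is no surviving spouse, so the entire estate passes to Obafemi's descendants per capita at each generation.
At generation 1 (Ifeoma, Ebele, Bankole, Abiodun, Kehinde) there are 5 shares of (1)/5 = 1/5 each.
Living: Ifeoma and Ebele — each takes 1/5.
Deceased: Bankole, Abiodun, and Kehinde. Their combined 3/5 is pooled and carried to generation 2.
At generation 2 (Segun, Adaeze, Chukwudi, Yetunde, Gbenga) there are 5 shares of (3/5)/5 = 3/25 each.
Living: Adaeze and Chukwudi — each takes 3/25.
Deceased: Segun, Yetunde, and Gbenga. Their combined 9/25 is pooled and carried to generation 3.
At generation 3 (Temitope, Zainab, Ronke, Chidinma, Ngozi, Morounke, Folake, Dayo, Uzoma, Jide) there are 10 shares of (9/25)/10 = 9/250 each.
Living: Temitope, Zainab, Ronke, Chidinma, Ngozi, Morounke, Folake, Dayo, Uzoma, and Jide — each takes 9/250.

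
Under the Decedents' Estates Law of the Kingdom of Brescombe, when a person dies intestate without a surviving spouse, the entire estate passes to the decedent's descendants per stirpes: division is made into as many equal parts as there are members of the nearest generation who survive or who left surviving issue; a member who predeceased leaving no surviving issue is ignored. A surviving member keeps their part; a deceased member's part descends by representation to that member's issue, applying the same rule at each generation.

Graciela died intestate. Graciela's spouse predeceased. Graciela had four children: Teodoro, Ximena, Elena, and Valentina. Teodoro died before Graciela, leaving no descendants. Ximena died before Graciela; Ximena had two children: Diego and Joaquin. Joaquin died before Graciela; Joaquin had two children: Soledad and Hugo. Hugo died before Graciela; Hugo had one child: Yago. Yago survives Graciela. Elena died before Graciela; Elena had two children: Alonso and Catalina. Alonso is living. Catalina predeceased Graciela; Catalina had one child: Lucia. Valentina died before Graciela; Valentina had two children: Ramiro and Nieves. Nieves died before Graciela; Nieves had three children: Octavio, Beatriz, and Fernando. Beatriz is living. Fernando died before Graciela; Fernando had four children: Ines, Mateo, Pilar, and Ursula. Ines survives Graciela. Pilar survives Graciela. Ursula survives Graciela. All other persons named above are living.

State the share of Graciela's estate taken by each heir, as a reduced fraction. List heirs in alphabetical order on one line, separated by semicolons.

Alonso 1/6; Beatriz 1/18; Diego 1/6; Ines 1/72; Lucia 1/6; Mateo 1/72; Octavio 1/18; Pilar 1/72; Ramiro 1/6; Soledad 1/12; Ursula 1/72; Yago 1/12

There is no surviving spouse, so the entire estate passes to Graciela's descendants per stirpes.
Teodoro left no surviving issue, so that branch lapses and is disregarded.
The estate is divided into 3 equal shares of 1/3 among Ximena, Elena, Valentina.
Ximena predeceased; the 1/3 allotted to Ximena's branch passes to Ximena's issue by representation.
The 1/3 is divided into 2 equal shares of 1/6 among Diego, Joaquin.
Diego is living and takes 1/6.
Joaquin predeceased; the 1/6 allotted to Joaquin's branch passes to Joaquin's issue by representation.
The 1/6 is divided into 2 equal shares of 1/12 among Soledad, Hugo.
Soledad is living and takes 1/12.
Hugo predeceased; the 1/12 allotted to Hugo's branch passes to Hugo's issue by representation.
Yago is the sole taker at this level and receives the full 1/12.
Elena predeceased; the 1/3 allotted to Elena's branch passes to Elena's issue by representation.
The 1/3 is divided into 2 equal shares of 1/6 among Alonso, Catalina.
Alonso is living and takes 1/6.
Catalina predeceased; the 1/6 allotted to Catalina's branch passes to Catalina's issue by representation.
Lucia is the sole taker at this level and receives the full 1/6.
Valentina predeceased; the 1/3 allotted to Valentina's branch passes to Valentina's issue by representation.
The 1/3 is divided into 2 equal shares of 1/6 among Ramiro, Nieves.
Ramiro is living and takes 1/6.
Nieves predeceased; the 1/6 allotted to Nieves's branch passes to Nieves's issue by representation.
The 1/6 is divided into 3 equal shares of 1/18 among Octavio, Beatriz, Fernando.
Octavio is living and takes 1/18.
Beatriz is living and takes 1/18.
Fernando predeceased; the 1/18 allotted to Fernando's branch passes to Fernando's issue by representation.
The 1/18 is divided into 4 equal shares of 1/72 among Ines, Mateo, Pilar, Ursula.
Ines is living and takes 1/72.
Mateo is living and takes 1/72.
Pilar is living and takes 1/72.
Ursula is living and takes 1/72.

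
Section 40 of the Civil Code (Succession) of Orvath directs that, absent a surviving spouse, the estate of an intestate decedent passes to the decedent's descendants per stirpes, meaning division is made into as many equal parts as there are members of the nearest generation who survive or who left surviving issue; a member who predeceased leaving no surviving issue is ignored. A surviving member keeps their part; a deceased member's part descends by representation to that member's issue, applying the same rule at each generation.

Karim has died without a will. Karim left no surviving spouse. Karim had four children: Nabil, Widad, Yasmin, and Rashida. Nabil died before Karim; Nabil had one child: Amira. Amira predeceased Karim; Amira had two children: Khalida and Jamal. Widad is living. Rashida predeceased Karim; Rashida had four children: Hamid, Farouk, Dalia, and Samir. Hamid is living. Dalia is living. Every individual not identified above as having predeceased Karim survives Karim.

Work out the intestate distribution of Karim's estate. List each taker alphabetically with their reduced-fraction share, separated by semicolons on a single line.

There is no surviving spouse, so the entire estate passes to Karim's descendants per stirpes.
The estate is divided into 4 equal shares of 1/4 among Nabil, Widad, Yasmin, Rashida.
Nabil predeceased; the 1/4 allotted to Nabil's branch passes to Nabil's issue by representation.
Amira's line is the sole branch at this level, so the full 1/4 passes to Amira's issue by representation.
The 1/4 is divided into 2 equal shares of 1/8 among Khalida, Jamal.
Khalida is living and takes 1/8.
Jamal is living and takes 1/8.
Widad is living and takes 1/4.
Yasmin is living and takes 1/4.
Rashida predeceased; the 1/4 allotted to Rashida's branch passes to Rashida's issue by representation.
The 1/4 is divided into 4 equal shares of 1/16 among Hamid, Farouk, Dalia, Samir.
Hamid is living and takes 1/16.
Farouk is living and takes 1/16.
Dalia is living and takes 1/16.
Samir is living and takes 1/16.

Dalia 1/16; Farouk 1/16; Hamid 1/16; Jamal 1/8; Khalida 1/8; Samir 1/16; Widad 1/4; Yasmin 1/4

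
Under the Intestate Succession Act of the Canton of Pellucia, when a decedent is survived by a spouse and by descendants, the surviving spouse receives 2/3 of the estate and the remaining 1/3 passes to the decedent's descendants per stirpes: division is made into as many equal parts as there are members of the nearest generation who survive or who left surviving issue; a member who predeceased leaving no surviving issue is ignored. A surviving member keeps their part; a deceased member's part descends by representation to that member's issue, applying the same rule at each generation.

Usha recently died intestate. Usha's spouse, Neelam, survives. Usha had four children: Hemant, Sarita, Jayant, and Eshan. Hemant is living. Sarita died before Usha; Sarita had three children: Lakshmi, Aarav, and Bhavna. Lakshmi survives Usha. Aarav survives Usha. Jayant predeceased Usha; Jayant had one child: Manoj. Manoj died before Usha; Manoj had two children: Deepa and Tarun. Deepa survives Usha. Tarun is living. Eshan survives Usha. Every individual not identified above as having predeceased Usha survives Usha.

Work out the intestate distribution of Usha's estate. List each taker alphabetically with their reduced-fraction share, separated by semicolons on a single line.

Aarav 1/36; Bhavna 1/36; Deepa 1/24; Eshan 1/12; Hemant 1/12; Lakshmi 1/36; Neelam 2/3; Tarun 1/24

Neelam, as surviving spouse, takes 2/3.
The remaining 1/3 passes to Usha's descendants per stirpes.
The 1/3 is divided into 4 equal shares of 1/12 among Hemant, Sarita, Jayant, Eshan.
Hemant is living and takes 1/12.
Sarita predeceased; the 1/12 allotted to Sarita's branch passes to Sarita's issue by representation.
The 1/12 is divided into 3 equal shares of 1/36 among Lakshmi, Aarav, Bhavna.
Lakshmi is living and takes 1/36.
Aarav is living and takes 1/36.
Bhavna is living and takes 1/36.
Jayant predeceased; the 1/12 allotted to Jayant's branch passes to Jayant's issue by representation.
Manoj's line is the sole branch at this level, so the full 1/12 passes to Manoj's issue by representation.
The 1/12 is divided into 2 equal shares of 1/24 among Deepa, Tarun.
Deepa is living and takes 1/24.
Tarun is living and takes 1/24.
Eshan is living and takes 1/12.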